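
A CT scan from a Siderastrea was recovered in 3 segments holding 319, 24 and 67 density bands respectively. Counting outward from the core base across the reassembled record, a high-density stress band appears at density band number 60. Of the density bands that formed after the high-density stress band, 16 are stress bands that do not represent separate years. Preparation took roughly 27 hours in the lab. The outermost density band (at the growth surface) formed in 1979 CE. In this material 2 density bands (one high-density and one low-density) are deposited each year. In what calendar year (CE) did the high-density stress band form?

Total density bands = 319 + 24 + 67 = 410.
Between density band 60 and the growth surface there are 410 − 60 = 350 density bands.
350 − 16 false = 334 true density bands after the high-density stress band.
With 2 density bands per year, 334 / 2 = 167 years.
1979 − 167 = 1812 CE.

1812 CE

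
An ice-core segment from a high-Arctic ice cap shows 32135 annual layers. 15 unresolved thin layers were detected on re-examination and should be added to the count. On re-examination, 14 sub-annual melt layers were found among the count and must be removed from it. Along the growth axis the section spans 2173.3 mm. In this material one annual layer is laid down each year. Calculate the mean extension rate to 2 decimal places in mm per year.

0.07 mm per year

Correcting the raw count gives 32135 − 14 + 15 = 32136 true annual layers.
Extension rate ≈ 2173.3 / 32136 = 0.07 mm per year.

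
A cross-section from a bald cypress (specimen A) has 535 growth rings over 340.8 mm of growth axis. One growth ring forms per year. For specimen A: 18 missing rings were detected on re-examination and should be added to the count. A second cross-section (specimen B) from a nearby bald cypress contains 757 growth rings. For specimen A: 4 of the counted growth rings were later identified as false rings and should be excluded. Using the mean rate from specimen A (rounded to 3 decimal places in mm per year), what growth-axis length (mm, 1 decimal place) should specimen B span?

470.1 mm

Specimen A: adjusted count: 535 − 4 + 18 = 549 growth rings.
A: Mean rate = 340.8 mm / 549 years ≈ 0.621 mm/year.
For B, 0.621 mm/year × 757 years = 470.1 mm.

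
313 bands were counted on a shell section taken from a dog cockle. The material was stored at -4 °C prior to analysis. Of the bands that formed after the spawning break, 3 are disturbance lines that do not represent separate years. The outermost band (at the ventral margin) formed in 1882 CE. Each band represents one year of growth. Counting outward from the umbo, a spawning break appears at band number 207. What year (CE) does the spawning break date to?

1779 CE

Between band 207 and the ventral margin there are 313 − 207 = 106 bands.
Removing the 3 false bands leaves 106 − 3 = 103 true bands beyond the spawning break.
The band at the ventral margin is 1882 CE, so the spawning break dates to 1882 − 103 = 1779 CE.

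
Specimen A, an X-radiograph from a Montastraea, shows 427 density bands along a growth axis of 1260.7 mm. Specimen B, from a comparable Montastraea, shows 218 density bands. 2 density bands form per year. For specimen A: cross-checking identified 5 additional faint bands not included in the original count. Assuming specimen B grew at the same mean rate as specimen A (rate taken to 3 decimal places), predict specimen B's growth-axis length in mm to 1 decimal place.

636.2 mm

Specimen A: after corrections the count is 427 + 5 = 432 density bands.
Specimen A: dividing by 2 density bands per year: 432 / 2 = 216 years.
A: 1260.7 mm over 216 years gives 1260.7 / 216 ≈ 5.837 mm/yr.
Specimen B: with 2 density bands per year, 218 / 2 = 109 years. For B, 5.837 mm/year × 109 years = 636.2 mm.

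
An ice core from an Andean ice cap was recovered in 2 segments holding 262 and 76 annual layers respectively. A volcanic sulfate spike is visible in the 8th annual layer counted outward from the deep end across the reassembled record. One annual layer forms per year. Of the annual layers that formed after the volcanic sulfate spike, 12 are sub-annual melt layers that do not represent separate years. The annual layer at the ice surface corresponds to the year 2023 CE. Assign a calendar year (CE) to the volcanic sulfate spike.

Total annual layers = 262 + 76 = 338.
Between annual layer 8 and the ice surface there are 338 − 8 = 330 annual layers.
Excluding 12 false annual layers: 330 − 12 = 318.
2023 − 318 = 1705 CE.

1705 CE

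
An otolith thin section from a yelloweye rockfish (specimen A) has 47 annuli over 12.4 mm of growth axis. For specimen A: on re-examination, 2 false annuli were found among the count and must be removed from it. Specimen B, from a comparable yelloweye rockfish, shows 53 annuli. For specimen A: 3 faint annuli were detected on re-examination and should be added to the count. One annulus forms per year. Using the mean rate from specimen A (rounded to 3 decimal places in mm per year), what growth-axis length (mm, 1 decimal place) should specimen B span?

13.7 mm

Specimen A: after corrections the count is 47 − 2 + 3 = 48 annuli.
A: 12.4 mm over 48 years gives 12.4 / 48 ≈ 0.258 mm/yr.
Length of B = 0.258 × 53 = 13.7 mm.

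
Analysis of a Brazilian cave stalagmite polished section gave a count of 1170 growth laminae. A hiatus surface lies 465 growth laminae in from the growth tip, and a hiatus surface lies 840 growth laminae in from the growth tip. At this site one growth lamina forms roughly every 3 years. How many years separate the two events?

840 − 465 = 375 growth laminae lie between the two events.
Multiplying by 3 years per growth lamina: 375 × 3 = 1125 years.

1125 years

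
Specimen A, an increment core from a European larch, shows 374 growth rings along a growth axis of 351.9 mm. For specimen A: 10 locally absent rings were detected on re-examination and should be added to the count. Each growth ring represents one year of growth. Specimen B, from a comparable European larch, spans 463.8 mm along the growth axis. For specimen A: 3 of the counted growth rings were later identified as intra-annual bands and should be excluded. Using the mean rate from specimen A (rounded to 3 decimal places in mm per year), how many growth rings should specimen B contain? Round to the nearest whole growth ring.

502 growth rings

Specimen A: correcting the raw count gives 374 − 3 + 10 = 381 true growth rings.
A: Extension rate ≈ 351.9 / 381 = 0.924 mm per year.
For B, 463.8 / 0.924 = 501.95 years ≈ 502 growth rings.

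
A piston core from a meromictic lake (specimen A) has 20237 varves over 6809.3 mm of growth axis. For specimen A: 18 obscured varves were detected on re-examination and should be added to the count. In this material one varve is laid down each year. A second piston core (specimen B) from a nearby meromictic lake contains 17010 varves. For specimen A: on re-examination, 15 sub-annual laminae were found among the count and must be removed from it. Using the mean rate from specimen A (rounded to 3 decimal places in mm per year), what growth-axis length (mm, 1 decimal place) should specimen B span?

Specimen A: correcting the raw count gives 20237 − 15 + 18 = 20240 true varves.
A: 6809.3 mm over 20240 years gives 6809.3 / 20240 ≈ 0.336 mm/year.
Length of B = 0.336 × 17010 = 5715.4 mm.

5715.4 mm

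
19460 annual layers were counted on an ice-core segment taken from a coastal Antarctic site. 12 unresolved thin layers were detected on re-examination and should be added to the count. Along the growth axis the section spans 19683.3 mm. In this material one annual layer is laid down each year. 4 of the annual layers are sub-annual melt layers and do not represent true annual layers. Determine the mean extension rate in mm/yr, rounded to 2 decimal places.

1.01 mm/yr

After corrections the count is 19460 − 4 + 12 = 19468 annual layers.
Extension rate ≈ 19683.3 / 19468 = 1.01 mm/yr.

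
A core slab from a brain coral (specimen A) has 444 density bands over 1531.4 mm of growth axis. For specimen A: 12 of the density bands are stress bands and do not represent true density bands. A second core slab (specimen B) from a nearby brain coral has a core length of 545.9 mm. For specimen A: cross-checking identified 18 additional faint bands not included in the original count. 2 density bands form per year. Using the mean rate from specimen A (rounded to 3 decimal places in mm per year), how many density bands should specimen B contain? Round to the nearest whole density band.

160 density bands

Specimen A: after corrections the count is 444 − 12 + 18 = 450 density bands.
Specimen A: 450 density bands at 2 per year is 450 / 2 = 225 years.
A: Extension rate ≈ 1531.4 / 225 = 6.806 mm/year.
For B, 545.9 / 6.806 = 80.21 years; at 2 density bands per year that is 80.21 × 2 ≈ 160 density bands.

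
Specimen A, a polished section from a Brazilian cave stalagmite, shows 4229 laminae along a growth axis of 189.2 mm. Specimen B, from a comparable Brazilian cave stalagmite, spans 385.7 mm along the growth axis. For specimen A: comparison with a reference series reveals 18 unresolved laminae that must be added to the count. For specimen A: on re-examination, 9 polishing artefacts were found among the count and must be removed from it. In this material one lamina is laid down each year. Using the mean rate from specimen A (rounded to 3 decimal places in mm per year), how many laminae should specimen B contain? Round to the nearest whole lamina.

8571 laminae

Specimen A: adjusted count: 4229 − 9 + 18 = 4238 laminae.
A: 189.2 mm over 4238 years gives 189.2 / 4238 ≈ 0.045 mm/year.
For B, 385.7 / 0.045 = 8571.11 years ≈ 8571 laminae.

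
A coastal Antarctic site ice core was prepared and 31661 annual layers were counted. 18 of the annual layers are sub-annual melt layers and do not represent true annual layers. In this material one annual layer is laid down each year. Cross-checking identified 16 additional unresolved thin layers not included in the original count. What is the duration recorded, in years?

31659 years

Adjusted count: 31661 − 18 + 16 = 31659 annual layers.
One annual layer per year makes the duration 31659 years.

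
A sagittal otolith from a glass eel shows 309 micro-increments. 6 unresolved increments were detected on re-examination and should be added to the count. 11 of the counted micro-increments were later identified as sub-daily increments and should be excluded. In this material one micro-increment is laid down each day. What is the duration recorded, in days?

Correcting the raw count gives 309 − 11 + 6 = 304 true micro-increments.
One micro-increment per day makes the duration 304 days.

304 days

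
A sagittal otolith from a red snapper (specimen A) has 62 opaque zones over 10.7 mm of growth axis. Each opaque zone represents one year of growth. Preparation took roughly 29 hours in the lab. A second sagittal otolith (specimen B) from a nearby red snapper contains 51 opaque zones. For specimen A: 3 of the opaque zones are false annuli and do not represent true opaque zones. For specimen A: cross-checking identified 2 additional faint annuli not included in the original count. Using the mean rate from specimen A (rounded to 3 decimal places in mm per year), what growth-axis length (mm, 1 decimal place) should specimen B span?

Specimen A: adjusted count: 62 − 3 + 2 = 61 opaque zones.
A: 10.7 mm over 61 years gives 10.7 / 61 ≈ 0.175 mm/year.
B's length ≈ 0.175 × 51 = 8.9 mm.

8.9 mm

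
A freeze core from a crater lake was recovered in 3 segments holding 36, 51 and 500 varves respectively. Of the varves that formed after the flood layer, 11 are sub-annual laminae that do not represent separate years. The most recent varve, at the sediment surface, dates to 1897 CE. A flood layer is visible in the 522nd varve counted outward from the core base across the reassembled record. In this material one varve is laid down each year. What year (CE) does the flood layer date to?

1843 CE

Total varves = 36 + 51 + 500 = 587.
Between varve 522 and the sediment surface there are 587 − 522 = 65 varves.
65 − 11 false = 54 true varves after the flood layer.
Counting back 54 years from 1897 CE places the flood layer in 1897 − 54 = 1843 CE.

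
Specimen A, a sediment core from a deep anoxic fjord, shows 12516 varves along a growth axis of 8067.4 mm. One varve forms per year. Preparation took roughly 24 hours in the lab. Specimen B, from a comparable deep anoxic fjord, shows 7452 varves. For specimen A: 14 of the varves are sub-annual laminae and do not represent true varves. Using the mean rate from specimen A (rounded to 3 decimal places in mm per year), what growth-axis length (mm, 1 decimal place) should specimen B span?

Specimen A: true varve count = 12516 − 14 = 12502.
A: Extension rate ≈ 8067.4 / 12502 = 0.645 mm/year.
Length of B = 0.645 × 7452 = 4806.5 mm.

4806.5 mm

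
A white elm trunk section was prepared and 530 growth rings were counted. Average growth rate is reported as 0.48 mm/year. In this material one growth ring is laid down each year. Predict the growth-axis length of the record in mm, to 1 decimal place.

530 years of growth are recorded.
530 years at 0.48 mm/year gives 0.48 × 530 = 254.4 mm.

254.4 mm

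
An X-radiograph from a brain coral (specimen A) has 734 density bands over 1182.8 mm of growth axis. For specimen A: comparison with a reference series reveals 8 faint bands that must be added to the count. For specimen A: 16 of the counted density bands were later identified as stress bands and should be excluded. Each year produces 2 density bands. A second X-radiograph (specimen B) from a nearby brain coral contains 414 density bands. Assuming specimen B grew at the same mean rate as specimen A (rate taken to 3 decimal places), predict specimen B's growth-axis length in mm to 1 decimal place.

Specimen A: adjusted count: 734 − 16 + 8 = 726 density bands.
Specimen A: with 2 density bands per year, 726 / 2 = 363 years.
A: 1182.8 mm over 363 years gives 1182.8 / 363 ≈ 3.258 mm/year.
Specimen B: dividing by 2 density bands per year: 414 / 2 = 207 years. Length of B = 3.258 × 207 = 674.4 mm.

674.4 mm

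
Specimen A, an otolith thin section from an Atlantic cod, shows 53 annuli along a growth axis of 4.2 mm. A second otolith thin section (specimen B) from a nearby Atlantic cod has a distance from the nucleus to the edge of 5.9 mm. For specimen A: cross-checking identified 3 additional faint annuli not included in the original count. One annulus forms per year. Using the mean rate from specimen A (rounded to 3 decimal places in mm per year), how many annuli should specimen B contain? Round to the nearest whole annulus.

Specimen A: adjusted count: 53 + 3 = 56 annuli.
A: 4.2 mm over 56 years gives 4.2 / 56 ≈ 0.075 mm/yr.
B spans 5.9 / 0.075 = 78.67 years ≈ 79 annuli.

79 annuli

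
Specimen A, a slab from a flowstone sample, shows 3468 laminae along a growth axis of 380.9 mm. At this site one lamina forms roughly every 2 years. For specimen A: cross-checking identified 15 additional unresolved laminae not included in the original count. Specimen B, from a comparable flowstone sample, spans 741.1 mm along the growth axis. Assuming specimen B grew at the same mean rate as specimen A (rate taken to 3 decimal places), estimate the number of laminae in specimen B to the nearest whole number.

6737 laminae

Specimen A: true lamina count = 3468 + 15 = 3483.
Specimen A: at 2 years per lamina, 3483 × 2 = 6966 years.
A: Mean rate = 380.9 mm / 6966 years ≈ 0.055 mm per year.
Specimen B: 741.1 mm / 0.055 mm per year = 13474.55 years; at 2 years per lamina that is 13474.55 / 2 ≈ 6737 laminae.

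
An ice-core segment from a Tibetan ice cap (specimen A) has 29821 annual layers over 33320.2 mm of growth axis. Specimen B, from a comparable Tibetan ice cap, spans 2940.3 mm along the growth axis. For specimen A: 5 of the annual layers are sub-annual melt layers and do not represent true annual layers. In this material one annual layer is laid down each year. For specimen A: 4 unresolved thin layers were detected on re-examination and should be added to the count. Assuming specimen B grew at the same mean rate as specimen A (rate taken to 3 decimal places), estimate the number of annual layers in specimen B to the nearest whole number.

Specimen A: correcting the raw count gives 29821 − 5 + 4 = 29820 true annual layers.
A: Mean rate = 33320.2 mm / 29820 years ≈ 1.117 mm/year.
B spans 2940.3 / 1.117 = 2632.32 years ≈ 2632 annual layers.

2632 annual layers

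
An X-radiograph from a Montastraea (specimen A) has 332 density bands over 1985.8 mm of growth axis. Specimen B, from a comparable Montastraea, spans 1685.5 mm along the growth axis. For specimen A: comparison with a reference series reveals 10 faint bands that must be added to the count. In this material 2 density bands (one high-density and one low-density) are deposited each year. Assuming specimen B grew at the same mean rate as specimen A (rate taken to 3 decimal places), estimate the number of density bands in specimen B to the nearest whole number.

Specimen A: correcting the raw count gives 332 + 10 = 342 true density bands.
Specimen A: with 2 density bands per year, 342 / 2 = 171 years.
A: Extension rate ≈ 1985.8 / 171 = 11.613 mm per year.
B spans 1685.5 / 11.613 = 145.14 years; at 2 density bands per year that is 145.14 × 2 ≈ 290 density bands.

290 density bands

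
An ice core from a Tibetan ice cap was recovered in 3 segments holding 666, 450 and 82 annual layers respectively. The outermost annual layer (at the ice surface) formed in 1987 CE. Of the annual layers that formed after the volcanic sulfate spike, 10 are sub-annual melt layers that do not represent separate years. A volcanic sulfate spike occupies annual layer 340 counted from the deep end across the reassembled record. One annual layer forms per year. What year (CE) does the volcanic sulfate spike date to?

Total annual layers = 666 + 450 + 82 = 1198.
The volcanic sulfate spike sits at annual layer 340 from the deep end, so 1198 − 340 = 858 annual layers formed after it.
Excluding 10 false annual layers: 858 − 10 = 848.
The annual layer at the ice surface is 1987 CE, so the volcanic sulfate spike dates to 1987 − 848 = 1139 CE.

1139 CE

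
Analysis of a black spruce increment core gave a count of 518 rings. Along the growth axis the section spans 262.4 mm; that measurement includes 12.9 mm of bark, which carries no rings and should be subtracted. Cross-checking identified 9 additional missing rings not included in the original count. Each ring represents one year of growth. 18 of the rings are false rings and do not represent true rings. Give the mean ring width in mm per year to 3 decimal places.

After corrections the count is 518 − 18 + 9 = 509 rings.
The growth record spans 262.4 − 12.9 = 249.5 mm.
Extension rate ≈ 249.5 / 509 = 0.490 mm per year.

0.490 mm per year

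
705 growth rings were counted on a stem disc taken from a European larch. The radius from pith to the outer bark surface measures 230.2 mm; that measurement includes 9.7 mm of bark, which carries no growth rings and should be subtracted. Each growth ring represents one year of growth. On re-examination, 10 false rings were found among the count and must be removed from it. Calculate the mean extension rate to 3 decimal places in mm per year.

0.317 mm per year

Adjusted count: 705 − 10 = 695 growth rings.
Removing the 9.7 mm offcut leaves 230.2 − 9.7 = 220.5 mm.
220.5 mm over 695 years gives 220.5 / 695 ≈ 0.317 mm per year.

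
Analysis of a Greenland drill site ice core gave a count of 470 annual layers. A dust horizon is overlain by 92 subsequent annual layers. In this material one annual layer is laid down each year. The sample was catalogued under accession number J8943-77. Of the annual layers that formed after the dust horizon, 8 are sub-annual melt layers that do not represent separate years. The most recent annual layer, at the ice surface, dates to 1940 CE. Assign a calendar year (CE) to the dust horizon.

1856 CE

92 annual layers formed after the dust horizon.
Removing the 8 false annual layers leaves 92 − 8 = 84 true annual layers beyond the dust horizon.
Counting back 84 years from 1940 CE places the dust horizon in 1940 − 84 = 1856 CE.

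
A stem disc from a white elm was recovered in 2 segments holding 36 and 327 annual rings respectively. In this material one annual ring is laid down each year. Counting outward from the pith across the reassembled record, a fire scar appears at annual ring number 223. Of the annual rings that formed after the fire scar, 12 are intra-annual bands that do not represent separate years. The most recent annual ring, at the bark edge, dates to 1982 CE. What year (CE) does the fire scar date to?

Total annual rings = 36 + 327 = 363.
Between annual ring 223 and the bark edge there are 363 − 223 = 140 annual rings.
Excluding 12 false annual rings: 140 − 12 = 128.
1982 − 128 = 1854 CE.

1854 CE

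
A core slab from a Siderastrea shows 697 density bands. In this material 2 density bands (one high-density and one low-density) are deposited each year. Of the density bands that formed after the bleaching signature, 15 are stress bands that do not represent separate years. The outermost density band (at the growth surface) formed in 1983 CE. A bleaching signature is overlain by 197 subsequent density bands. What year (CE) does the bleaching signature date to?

197 density bands post-date the bleaching signature.
Excluding 15 false density bands: 197 − 15 = 182.
182 density bands at 2 per year is 182 / 2 = 91 years.
Counting back 91 years from 1983 CE places the bleaching signature in 1983 − 91 = 1892 CE.

1892 CE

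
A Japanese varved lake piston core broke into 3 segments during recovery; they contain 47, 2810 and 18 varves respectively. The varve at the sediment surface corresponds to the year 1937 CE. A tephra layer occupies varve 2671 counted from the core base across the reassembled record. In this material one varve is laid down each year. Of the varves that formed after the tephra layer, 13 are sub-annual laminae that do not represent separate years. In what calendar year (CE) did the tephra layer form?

Total varves = 47 + 2810 + 18 = 2875.
The tephra layer sits at varve 2671 from the core base, so 2875 − 2671 = 204 varves formed after it.
Excluding 13 false varves: 204 − 13 = 191.
The varve at the sediment surface is 1937 CE, so the tephra layer dates to 1937 − 191 = 1746 CE.

1746 CE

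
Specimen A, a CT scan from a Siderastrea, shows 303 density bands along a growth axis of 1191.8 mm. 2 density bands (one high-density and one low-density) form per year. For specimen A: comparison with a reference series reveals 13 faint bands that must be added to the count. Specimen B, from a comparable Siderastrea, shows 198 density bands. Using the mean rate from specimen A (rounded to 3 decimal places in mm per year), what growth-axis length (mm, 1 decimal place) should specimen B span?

Specimen A: after corrections the count is 303 + 13 = 316 density bands.
Specimen A: dividing by 2 density bands per year: 316 / 2 = 158 years.
A: Extension rate ≈ 1191.8 / 158 = 7.543 mm per year.
Specimen B: with 2 density bands per year, 198 / 2 = 99 years. For B, 7.543 mm/year × 99 years = 746.8 mm.

746.8 mm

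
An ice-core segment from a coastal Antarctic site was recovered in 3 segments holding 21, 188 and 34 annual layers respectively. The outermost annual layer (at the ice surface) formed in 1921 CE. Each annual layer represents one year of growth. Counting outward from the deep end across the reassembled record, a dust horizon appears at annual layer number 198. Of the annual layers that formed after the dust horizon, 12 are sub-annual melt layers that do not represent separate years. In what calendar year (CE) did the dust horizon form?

1888 CE

Total annual layers = 21 + 188 + 34 = 243.
Between annual layer 198 and the ice surface there are 243 − 198 = 45 annual layers.
Removing the 12 false annual layers leaves 45 − 12 = 33 true annual layers beyond the dust horizon.
Counting back 33 years from 1921 CE places the dust horizon in 1921 − 33 = 1888 CE.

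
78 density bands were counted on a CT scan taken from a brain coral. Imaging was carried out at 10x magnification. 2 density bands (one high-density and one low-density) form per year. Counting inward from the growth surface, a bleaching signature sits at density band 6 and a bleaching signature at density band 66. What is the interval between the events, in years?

The two markers are separated by 66 − 6 = 60 density bands.
60 density bands at 2 per year is 60 / 2 = 30 years.

30 yr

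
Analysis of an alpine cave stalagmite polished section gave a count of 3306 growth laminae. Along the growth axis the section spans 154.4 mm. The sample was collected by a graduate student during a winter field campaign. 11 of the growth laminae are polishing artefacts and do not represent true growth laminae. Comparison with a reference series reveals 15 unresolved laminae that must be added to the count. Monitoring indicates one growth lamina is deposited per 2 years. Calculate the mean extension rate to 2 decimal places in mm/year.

0.02 mm/year

After corrections the count is 3306 − 11 + 15 = 3310 growth laminae.
Multiplying by 2 years per growth lamina: 3310 × 2 = 6620 years.
Extension rate ≈ 154.4 / 6620 = 0.02 mm/year.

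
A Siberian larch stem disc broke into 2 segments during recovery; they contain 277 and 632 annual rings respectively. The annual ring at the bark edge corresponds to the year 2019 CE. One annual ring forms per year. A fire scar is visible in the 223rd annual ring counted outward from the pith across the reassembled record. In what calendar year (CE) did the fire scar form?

1333 CE

Total annual rings = 277 + 632 = 909.
909 − 223 = 686 annual rings lie beyond the fire scar toward the bark edge.
2019 − 686 = 1333 CE.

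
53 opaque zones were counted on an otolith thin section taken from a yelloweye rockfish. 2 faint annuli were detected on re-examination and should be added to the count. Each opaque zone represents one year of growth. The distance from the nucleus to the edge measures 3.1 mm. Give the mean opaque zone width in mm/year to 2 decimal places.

After corrections the count is 53 + 2 = 55 opaque zones.
Mean rate = 3.1 mm / 55 years ≈ 0.06 mm/year.

0.06 mm/year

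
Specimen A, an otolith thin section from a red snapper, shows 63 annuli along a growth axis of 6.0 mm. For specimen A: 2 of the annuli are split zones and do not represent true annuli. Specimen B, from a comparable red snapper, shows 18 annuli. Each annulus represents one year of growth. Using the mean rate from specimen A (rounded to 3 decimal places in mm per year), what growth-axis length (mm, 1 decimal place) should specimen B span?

1.8 mm

Specimen A: correcting the raw count gives 63 − 2 = 61 true annuli.
A: 6.0 mm over 61 years gives 6.0 / 61 ≈ 0.098 mm per year.
Length of B = 0.098 × 18 = 1.8 mm.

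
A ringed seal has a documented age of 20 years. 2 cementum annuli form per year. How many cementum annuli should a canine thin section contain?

Expected cementum annuli: 20 × 2 = 40.
So 40 cementum annuli should be present.

40 cementum annuli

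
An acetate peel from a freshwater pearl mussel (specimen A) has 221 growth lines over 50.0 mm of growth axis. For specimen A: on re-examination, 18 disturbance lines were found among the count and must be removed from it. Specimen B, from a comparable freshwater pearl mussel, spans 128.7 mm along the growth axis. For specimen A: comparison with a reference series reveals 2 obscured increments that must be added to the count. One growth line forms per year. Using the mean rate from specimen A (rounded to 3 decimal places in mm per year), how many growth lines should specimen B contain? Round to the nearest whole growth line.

Specimen A: true growth line count = 221 − 18 + 2 = 205.
A: 50.0 mm over 205 years gives 50.0 / 205 ≈ 0.244 mm per year.
B spans 128.7 / 0.244 = 527.46 years ≈ 527 growth lines.

527 growth lines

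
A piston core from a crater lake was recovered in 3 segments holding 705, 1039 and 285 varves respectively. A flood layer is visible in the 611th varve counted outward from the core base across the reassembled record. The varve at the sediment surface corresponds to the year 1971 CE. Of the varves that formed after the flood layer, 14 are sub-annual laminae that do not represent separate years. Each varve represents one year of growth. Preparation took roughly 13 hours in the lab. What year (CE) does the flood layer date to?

Total varves = 705 + 1039 + 285 = 2029.
The flood layer sits at varve 611 from the core base, so 2029 − 611 = 1418 varves formed after it.
Excluding 14 false varves: 1418 − 14 = 1404.
1971 − 1404 = 567 CE.

567 CE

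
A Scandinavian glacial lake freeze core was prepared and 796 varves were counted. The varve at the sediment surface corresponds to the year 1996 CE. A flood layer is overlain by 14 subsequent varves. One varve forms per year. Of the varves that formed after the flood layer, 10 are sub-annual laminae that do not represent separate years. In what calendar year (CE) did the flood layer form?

There are 14 varves younger than the flood layer.
Removing the 10 false varves leaves 14 − 10 = 4 true varves beyond the flood layer.
1996 − 4 = 1992 CE.

1992 CE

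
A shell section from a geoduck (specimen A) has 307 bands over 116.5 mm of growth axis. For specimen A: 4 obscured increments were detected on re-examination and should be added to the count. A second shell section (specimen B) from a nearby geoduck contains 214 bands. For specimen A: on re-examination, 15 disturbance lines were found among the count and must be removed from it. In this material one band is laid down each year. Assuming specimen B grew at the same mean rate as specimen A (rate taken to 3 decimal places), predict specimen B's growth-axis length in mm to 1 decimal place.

Specimen A: after corrections the count is 307 − 15 + 4 = 296 bands.
A: Mean rate = 116.5 mm / 296 years ≈ 0.394 mm/year.
Length of B = 0.394 × 214 = 84.3 mm.

84.3 mm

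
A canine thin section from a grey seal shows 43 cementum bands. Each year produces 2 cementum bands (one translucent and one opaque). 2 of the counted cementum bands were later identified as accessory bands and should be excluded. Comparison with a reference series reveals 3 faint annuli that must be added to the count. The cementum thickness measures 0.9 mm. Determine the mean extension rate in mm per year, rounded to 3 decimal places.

After corrections the count is 43 − 2 + 3 = 44 cementum bands.
Dividing by 2 cementum bands per year: 44 / 2 = 22 years.
Mean rate = 0.9 mm / 22 years ≈ 0.041 mm per year.

0.041 mm per year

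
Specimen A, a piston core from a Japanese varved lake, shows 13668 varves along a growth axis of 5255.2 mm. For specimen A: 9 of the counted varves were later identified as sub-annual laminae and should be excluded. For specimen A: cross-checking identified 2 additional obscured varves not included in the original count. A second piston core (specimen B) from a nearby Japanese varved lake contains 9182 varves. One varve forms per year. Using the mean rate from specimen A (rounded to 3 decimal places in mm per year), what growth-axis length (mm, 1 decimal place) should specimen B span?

Specimen A: adjusted count: 13668 − 9 + 2 = 13661 varves.
A: Extension rate ≈ 5255.2 / 13661 = 0.385 mm per year.
Length of B = 0.385 × 9182 = 3535.1 mm.

3535.1 mm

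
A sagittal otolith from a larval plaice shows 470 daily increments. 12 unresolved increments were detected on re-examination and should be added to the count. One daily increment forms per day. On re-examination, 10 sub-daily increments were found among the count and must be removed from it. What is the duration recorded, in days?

472 d

Adjusted count: 470 − 10 + 12 = 472 daily increments.
One daily increment per day makes the duration 472 days.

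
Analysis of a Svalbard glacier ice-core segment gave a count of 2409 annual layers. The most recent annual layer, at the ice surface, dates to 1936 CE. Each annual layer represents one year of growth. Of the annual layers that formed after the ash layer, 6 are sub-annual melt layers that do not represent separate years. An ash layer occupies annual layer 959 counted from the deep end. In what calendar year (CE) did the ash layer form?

The ash layer sits at annual layer 959 from the deep end, so 2409 − 959 = 1450 annual layers formed after it.
1450 − 6 false = 1444 true annual layers after the ash layer.
The annual layer at the ice surface is 1936 CE, so the ash layer dates to 1936 − 1444 = 492 CE.

492 CE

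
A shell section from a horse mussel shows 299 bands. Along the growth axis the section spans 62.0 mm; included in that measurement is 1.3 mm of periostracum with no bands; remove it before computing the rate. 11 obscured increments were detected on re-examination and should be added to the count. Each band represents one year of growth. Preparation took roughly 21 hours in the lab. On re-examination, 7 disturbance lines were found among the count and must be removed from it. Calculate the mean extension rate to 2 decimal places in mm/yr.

Adjusted count: 299 − 7 + 11 = 303 bands.
The growth record spans 62.0 − 1.3 = 60.7 mm.
Mean rate = 60.7 mm / 303 years ≈ 0.20 mm/yr.

0.20 mm/yr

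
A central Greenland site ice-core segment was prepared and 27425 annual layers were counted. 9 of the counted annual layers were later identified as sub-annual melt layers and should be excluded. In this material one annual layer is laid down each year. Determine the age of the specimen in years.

27416 years

Adjusted count: 27425 − 9 = 27416 annual layers.
With a one-to-one annual layer periodicity this is 27416 years.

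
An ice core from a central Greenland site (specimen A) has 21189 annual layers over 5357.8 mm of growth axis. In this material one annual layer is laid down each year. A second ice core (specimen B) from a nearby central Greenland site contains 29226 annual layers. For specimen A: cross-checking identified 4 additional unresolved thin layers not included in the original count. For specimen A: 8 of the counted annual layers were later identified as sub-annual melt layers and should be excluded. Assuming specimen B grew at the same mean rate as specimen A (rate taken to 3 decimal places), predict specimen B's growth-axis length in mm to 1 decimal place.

7394.2 mm

Specimen A: adjusted count: 21189 − 8 + 4 = 21185 annual layers.
A: Mean rate = 5357.8 mm / 21185 years ≈ 0.253 mm/year.
B's length ≈ 0.253 × 29226 = 7394.2 mm.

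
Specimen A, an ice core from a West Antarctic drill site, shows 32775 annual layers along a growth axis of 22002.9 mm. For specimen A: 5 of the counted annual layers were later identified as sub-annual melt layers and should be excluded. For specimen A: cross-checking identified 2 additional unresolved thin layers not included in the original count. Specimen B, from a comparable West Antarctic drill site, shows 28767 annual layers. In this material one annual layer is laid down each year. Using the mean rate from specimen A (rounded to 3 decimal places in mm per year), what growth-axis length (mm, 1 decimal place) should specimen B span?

19302.7 mm

Specimen A: after corrections the count is 32775 − 5 + 2 = 32772 annual layers.
A: 22002.9 mm over 32772 years gives 22002.9 / 32772 ≈ 0.671 mm per year.
For B, 0.671 mm/year × 28767 years = 19302.7 mm.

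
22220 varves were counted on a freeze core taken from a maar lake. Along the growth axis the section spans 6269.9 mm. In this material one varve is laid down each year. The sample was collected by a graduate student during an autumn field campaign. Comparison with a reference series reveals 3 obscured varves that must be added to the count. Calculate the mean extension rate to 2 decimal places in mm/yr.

Adjusted count: 22220 + 3 = 22223 varves.
Mean rate = 6269.9 mm / 22223 years ≈ 0.28 mm/yr.

0.28 mm/yr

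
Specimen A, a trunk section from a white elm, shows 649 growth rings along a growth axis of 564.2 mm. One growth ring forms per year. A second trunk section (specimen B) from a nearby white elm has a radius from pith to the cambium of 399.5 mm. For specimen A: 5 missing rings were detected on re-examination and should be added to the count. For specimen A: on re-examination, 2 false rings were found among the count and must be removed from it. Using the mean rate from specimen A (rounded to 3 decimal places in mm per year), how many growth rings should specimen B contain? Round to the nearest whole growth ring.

Specimen A: true growth ring count = 649 − 2 + 5 = 652.
A: Extension rate ≈ 564.2 / 652 = 0.865 mm/yr.
B spans 399.5 / 0.865 = 461.85 years ≈ 462 growth rings.

462 growth rings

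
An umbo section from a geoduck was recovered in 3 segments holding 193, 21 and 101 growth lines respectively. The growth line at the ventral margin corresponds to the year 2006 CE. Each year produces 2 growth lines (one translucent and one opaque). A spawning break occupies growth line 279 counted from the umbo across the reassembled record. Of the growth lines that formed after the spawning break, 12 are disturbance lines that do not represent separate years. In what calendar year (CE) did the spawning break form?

Total growth lines = 193 + 21 + 101 = 315.
315 − 279 = 36 growth lines lie beyond the spawning break toward the ventral margin.
Removing the 12 false growth lines leaves 36 − 12 = 24 true growth lines beyond the spawning break.
With 2 growth lines per year, 24 / 2 = 12 years.
Counting back 12 years from 2006 CE places the spawning break in 2006 − 12 = 1994 CE.

1994 CE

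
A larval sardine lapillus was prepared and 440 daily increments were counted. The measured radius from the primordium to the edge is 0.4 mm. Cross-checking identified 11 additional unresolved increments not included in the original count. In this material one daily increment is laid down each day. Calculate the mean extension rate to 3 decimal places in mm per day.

0.001 mm per day

After corrections the count is 440 + 11 = 451 daily increments.
0.4 mm over 451 days gives 0.4 / 451 ≈ 0.001 mm per day.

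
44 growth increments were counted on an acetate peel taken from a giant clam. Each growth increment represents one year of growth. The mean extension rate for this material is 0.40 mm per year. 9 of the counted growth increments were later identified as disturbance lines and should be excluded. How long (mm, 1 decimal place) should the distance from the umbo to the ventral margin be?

14.0 mm

After corrections the count is 44 − 9 = 35 growth increments.
35 years at 0.40 mm/year gives 0.40 × 35 = 14.0 mm.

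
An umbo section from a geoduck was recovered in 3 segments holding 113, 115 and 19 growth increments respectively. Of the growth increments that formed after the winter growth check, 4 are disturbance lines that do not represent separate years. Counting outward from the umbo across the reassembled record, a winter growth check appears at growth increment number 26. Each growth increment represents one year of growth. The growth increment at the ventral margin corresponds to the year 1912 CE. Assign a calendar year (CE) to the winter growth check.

1695 CE

Total growth increments = 113 + 115 + 19 = 247.
The winter growth check sits at growth increment 26 from the umbo, so 247 − 26 = 221 growth increments formed after it.
Excluding 4 false growth increments: 221 − 4 = 217.
The growth increment at the ventral margin is 1912 CE, so the winter growth check dates to 1912 − 217 = 1695 CE.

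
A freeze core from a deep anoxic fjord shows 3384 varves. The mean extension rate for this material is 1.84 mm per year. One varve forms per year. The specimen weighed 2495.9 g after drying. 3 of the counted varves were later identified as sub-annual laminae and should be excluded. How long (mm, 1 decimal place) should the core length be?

Adjusted count: 3384 − 3 = 3381 varves.
3381 years at 1.84 mm/year gives 1.84 × 3381 = 6221.0 mm.

6221.0 mm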